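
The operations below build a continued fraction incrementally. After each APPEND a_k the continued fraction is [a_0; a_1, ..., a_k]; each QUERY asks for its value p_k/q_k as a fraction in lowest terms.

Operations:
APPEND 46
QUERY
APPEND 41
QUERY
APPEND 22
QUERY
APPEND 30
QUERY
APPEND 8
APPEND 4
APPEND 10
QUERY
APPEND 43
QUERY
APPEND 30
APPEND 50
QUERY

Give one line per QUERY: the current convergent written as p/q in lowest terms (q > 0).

46/1
1887/41
41560/903
1248687/27131
423760166/9207301
18263060049/396812878
27434041141849/596076494928

APPEND 46: p_0 = 46·1 + 0 = 46, q_0 = 46·0 + 1 = 1 → 46/1
APPEND 41: p_1 = 41·46 + 1 = 1887, q_1 = 41·1 + 0 = 41 → 1887/41
APPEND 22: p_2 = 22·1887 + 46 = 41560, q_2 = 22·41 + 1 = 903 → 41560/903
APPEND 30: p_3 = 30·41560 + 1887 = 1248687, q_3 = 30·903 + 41 = 27131 → 1248687/27131
APPEND 8: p_4 = 8·1248687 + 41560 = 10031056, q_4 = 8·27131 + 903 = 217951 → 10031056/217951
APPEND 4: p_5 = 4·10031056 + 1248687 = 41372911, q_5 = 4·217951 + 27131 = 898935 → 41372911/898935
APPEND 10: p_6 = 10·41372911 + 10031056 = 423760166, q_6 = 10·898935 + 217951 = 9207301 → 423760166/9207301
APPEND 43: p_7 = 43·423760166 + 41372911 = 18263060049, q_7 = 43·9207301 + 898935 = 396812878 → 18263060049/396812878
APPEND 30: p_8 = 30·18263060049 + 423760166 = 548315561636, q_8 = 30·396812878 + 9207301 = 11913593641 → 548315561636/11913593641
APPEND 50: p_9 = 50·548315561636 + 18263060049 = 27434041141849, q_9 = 50·11913593641 + 396812878 = 596076494928 → 27434041141849/596076494928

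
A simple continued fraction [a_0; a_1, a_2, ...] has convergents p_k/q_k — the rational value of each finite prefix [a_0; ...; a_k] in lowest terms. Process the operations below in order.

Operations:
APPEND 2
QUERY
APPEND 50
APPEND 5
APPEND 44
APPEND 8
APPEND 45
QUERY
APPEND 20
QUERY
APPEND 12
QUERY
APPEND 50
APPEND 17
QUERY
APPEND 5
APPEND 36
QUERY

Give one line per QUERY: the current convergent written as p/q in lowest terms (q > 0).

2/1
8112464/4016229
162429059/80413583
1957261172/968979225
1668390551375/825968351386
305507607354599/151247329094854

APPEND 2: p_0 = 2·1 + 0 = 2, q_0 = 2·0 + 1 = 1 → 2/1
APPEND 50: p_1 = 50·2 + 1 = 101, q_1 = 50·1 + 0 = 50 → 101/50
APPEND 5: p_2 = 5·101 + 2 = 507, q_2 = 5·50 + 1 = 251 → 507/251
APPEND 44: p_3 = 44·507 + 101 = 22409, q_3 = 44·251 + 50 = 11094 → 22409/11094
APPEND 8: p_4 = 8·22409 + 507 = 179779, q_4 = 8·11094 + 251 = 89003 → 179779/89003
APPEND 45: p_5 = 45·179779 + 22409 = 8112464, q_5 = 45·89003 + 11094 = 4016229 → 8112464/4016229
APPEND 20: p_6 = 20·8112464 + 179779 = 162429059, q_6 = 20·4016229 + 89003 = 80413583 → 162429059/80413583
APPEND 12: p_7 = 12·162429059 + 8112464 = 1957261172, q_7 = 12·80413583 + 4016229 = 968979225 → 1957261172/968979225
APPEND 50: p_8 = 50·1957261172 + 162429059 = 98025487659, q_8 = 50·968979225 + 80413583 = 48529374833 → 98025487659/48529374833
APPEND 17: p_9 = 17·98025487659 + 1957261172 = 1668390551375, q_9 = 17·48529374833 + 968979225 = 825968351386 → 1668390551375/825968351386
APPEND 5: p_10 = 5·1668390551375 + 98025487659 = 8439978244534, q_10 = 5·825968351386 + 48529374833 = 4178371131763 → 8439978244534/4178371131763
APPEND 36: p_11 = 36·8439978244534 + 1668390551375 = 305507607354599, q_11 = 36·4178371131763 + 825968351386 = 151247329094854 → 305507607354599/151247329094854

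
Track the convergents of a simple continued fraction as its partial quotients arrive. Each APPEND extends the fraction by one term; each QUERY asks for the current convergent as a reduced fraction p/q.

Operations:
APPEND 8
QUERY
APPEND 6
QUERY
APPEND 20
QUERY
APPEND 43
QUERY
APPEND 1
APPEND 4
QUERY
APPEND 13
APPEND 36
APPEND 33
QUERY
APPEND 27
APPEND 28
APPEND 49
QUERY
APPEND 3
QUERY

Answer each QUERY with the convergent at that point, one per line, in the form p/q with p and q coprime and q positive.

APPEND 8: p_0 = 8·1 + 0 = 8, q_0 = 8·0 + 1 = 1 → 8/1
APPEND 6: p_1 = 6·8 + 1 = 49, q_1 = 6·1 + 0 = 6 → 49/6
APPEND 20: p_2 = 20·49 + 8 = 988, q_2 = 20·6 + 1 = 121 → 988/121
APPEND 43: p_3 = 43·988 + 49 = 42533, q_3 = 43·121 + 6 = 5209 → 42533/5209
APPEND 1: p_4 = 1·42533 + 988 = 43521, q_4 = 1·5209 + 121 = 5330 → 43521/5330
APPEND 4: p_5 = 4·43521 + 42533 = 216617, q_5 = 4·5330 + 5209 = 26529 → 216617/26529
APPEND 13: p_6 = 13·216617 + 43521 = 2859542, q_6 = 13·26529 + 5330 = 350207 → 2859542/350207
APPEND 36: p_7 = 36·2859542 + 216617 = 103160129, q_7 = 36·350207 + 26529 = 12633981 → 103160129/12633981
APPEND 33: p_8 = 33·103160129 + 2859542 = 3407143799, q_8 = 33·12633981 + 350207 = 417271580 → 3407143799/417271580
APPEND 27: p_9 = 27·3407143799 + 103160129 = 92096042702, q_9 = 27·417271580 + 12633981 = 11278966641 → 92096042702/11278966641
APPEND 28: p_10 = 28·92096042702 + 3407143799 = 2582096339455, q_10 = 28·11278966641 + 417271580 = 316228337528 → 2582096339455/316228337528
APPEND 49: p_11 = 49·2582096339455 + 92096042702 = 126614816675997, q_11 = 49·316228337528 + 11278966641 = 15506467505513 → 126614816675997/15506467505513
APPEND 3: p_12 = 3·126614816675997 + 2582096339455 = 382426546367446, q_12 = 3·15506467505513 + 316228337528 = 46835630854067 → 382426546367446/46835630854067

8/1
49/6
988/121
42533/5209
216617/26529
3407143799/417271580
126614816675997/15506467505513
382426546367446/46835630854067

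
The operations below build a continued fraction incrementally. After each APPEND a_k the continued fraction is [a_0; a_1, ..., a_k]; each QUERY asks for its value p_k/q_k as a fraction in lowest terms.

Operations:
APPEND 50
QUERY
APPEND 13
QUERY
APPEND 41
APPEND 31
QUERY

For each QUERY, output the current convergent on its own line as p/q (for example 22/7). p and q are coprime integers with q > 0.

50/1
651/13
829622/16567

APPEND 50: p_0 = 50·1 + 0 = 50, q_0 = 50·0 + 1 = 1 → 50/1
APPEND 13: p_1 = 13·50 + 1 = 651, q_1 = 13·1 + 0 = 13 → 651/13
APPEND 41: p_2 = 41·651 + 50 = 26741, q_2 = 41·13 + 1 = 534 → 26741/534
APPEND 31: p_3 = 31·26741 + 651 = 829622, q_3 = 31·534 + 13 = 16567 → 829622/16567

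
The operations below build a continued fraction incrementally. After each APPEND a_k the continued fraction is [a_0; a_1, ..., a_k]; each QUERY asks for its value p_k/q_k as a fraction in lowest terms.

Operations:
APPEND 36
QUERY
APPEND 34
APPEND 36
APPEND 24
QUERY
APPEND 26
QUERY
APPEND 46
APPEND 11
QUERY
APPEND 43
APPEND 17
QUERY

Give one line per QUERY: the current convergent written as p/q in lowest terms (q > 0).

APPEND 36: p_0 = 36·1 + 0 = 36, q_0 = 36·0 + 1 = 1 → 36/1
APPEND 34: p_1 = 34·36 + 1 = 1225, q_1 = 34·1 + 0 = 34 → 1225/34
APPEND 36: p_2 = 36·1225 + 36 = 44136, q_2 = 36·34 + 1 = 1225 → 44136/1225
APPEND 24: p_3 = 24·44136 + 1225 = 1060489, q_3 = 24·1225 + 34 = 29434 → 1060489/29434
APPEND 26: p_4 = 26·1060489 + 44136 = 27616850, q_4 = 26·29434 + 1225 = 766509 → 27616850/766509
APPEND 46: p_5 = 46·27616850 + 1060489 = 1271435589, q_5 = 46·766509 + 29434 = 35288848 → 1271435589/35288848
APPEND 11: p_6 = 11·1271435589 + 27616850 = 14013408329, q_6 = 11·35288848 + 766509 = 388943837 → 14013408329/388943837
APPEND 43: p_7 = 43·14013408329 + 1271435589 = 603847993736, q_7 = 43·388943837 + 35288848 = 16759873839 → 603847993736/16759873839
APPEND 17: p_8 = 17·603847993736 + 14013408329 = 10279429301841, q_8 = 17·16759873839 + 388943837 = 285306799100 → 10279429301841/285306799100

36/1
1060489/29434
27616850/766509
14013408329/388943837
10279429301841/285306799100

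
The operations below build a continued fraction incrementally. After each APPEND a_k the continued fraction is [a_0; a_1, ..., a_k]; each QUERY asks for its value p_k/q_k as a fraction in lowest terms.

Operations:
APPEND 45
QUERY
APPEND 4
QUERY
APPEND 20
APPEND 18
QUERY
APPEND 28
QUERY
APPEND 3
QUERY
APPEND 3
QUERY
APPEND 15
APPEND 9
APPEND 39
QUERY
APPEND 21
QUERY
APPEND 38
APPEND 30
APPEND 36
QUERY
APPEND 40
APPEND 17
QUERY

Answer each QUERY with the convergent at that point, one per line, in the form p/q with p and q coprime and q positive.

45/1
181/4
66151/1462
1855893/41017
5633830/124513
18757383/414556
101753628337/2248851940
2139427903635/47283390973
88070434502281687/1946440345411062
60017516273451088812/1326444178074125903

APPEND 45: p_0 = 45·1 + 0 = 45, q_0 = 45·0 + 1 = 1 → 45/1
APPEND 4: p_1 = 4·45 + 1 = 181, q_1 = 4·1 + 0 = 4 → 181/4
APPEND 20: p_2 = 20·181 + 45 = 3665, q_2 = 20·4 + 1 = 81 → 3665/81
APPEND 18: p_3 = 18·3665 + 181 = 66151, q_3 = 18·81 + 4 = 1462 → 66151/1462
APPEND 28: p_4 = 28·66151 + 3665 = 1855893, q_4 = 28·1462 + 81 = 41017 → 1855893/41017
APPEND 3: p_5 = 3·1855893 + 66151 = 5633830, q_5 = 3·41017 + 1462 = 124513 → 5633830/124513
APPEND 3: p_6 = 3·5633830 + 1855893 = 18757383, q_6 = 3·124513 + 41017 = 414556 → 18757383/414556
APPEND 15: p_7 = 15·18757383 + 5633830 = 286994575, q_7 = 15·414556 + 124513 = 6342853 → 286994575/6342853
APPEND 9: p_8 = 9·286994575 + 18757383 = 2601708558, q_8 = 9·6342853 + 414556 = 57500233 → 2601708558/57500233
APPEND 39: p_9 = 39·2601708558 + 286994575 = 101753628337, q_9 = 39·57500233 + 6342853 = 2248851940 → 101753628337/2248851940
APPEND 21: p_10 = 21·101753628337 + 2601708558 = 2139427903635, q_10 = 21·2248851940 + 57500233 = 47283390973 → 2139427903635/47283390973
APPEND 38: p_11 = 38·2139427903635 + 101753628337 = 81400013966467, q_11 = 38·47283390973 + 2248851940 = 1799017708914 → 81400013966467/1799017708914
APPEND 30: p_12 = 30·81400013966467 + 2139427903635 = 2444139846897645, q_12 = 30·1799017708914 + 47283390973 = 54017814658393 → 2444139846897645/54017814658393
APPEND 36: p_13 = 36·2444139846897645 + 81400013966467 = 88070434502281687, q_13 = 36·54017814658393 + 1799017708914 = 1946440345411062 → 88070434502281687/1946440345411062
APPEND 40: p_14 = 40·88070434502281687 + 2444139846897645 = 3525261519938165125, q_14 = 40·1946440345411062 + 54017814658393 = 77911631631100873 → 3525261519938165125/77911631631100873
APPEND 17: p_15 = 17·3525261519938165125 + 88070434502281687 = 60017516273451088812, q_15 = 17·77911631631100873 + 1946440345411062 = 1326444178074125903 → 60017516273451088812/1326444178074125903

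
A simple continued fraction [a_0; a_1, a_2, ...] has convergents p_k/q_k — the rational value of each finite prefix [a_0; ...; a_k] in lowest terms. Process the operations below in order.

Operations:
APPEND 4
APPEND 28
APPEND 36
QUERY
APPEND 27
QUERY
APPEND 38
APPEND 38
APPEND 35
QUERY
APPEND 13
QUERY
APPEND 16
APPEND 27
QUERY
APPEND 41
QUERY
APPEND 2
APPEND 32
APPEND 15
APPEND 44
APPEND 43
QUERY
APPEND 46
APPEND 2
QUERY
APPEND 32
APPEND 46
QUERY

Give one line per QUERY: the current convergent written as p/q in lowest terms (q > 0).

APPEND 4: p_0 = 4·1 + 0 = 4, q_0 = 4·0 + 1 = 1 → 4/1
APPEND 28: p_1 = 28·4 + 1 = 113, q_1 = 28·1 + 0 = 28 → 113/28
APPEND 36: p_2 = 36·113 + 4 = 4072, q_2 = 36·28 + 1 = 1009 → 4072/1009
APPEND 27: p_3 = 27·4072 + 113 = 110057, q_3 = 27·1009 + 28 = 27271 → 110057/27271
APPEND 38: p_4 = 38·110057 + 4072 = 4186238, q_4 = 38·27271 + 1009 = 1037307 → 4186238/1037307
APPEND 38: p_5 = 38·4186238 + 110057 = 159187101, q_5 = 38·1037307 + 27271 = 39444937 → 159187101/39444937
APPEND 35: p_6 = 35·159187101 + 4186238 = 5575734773, q_6 = 35·39444937 + 1037307 = 1381610102 → 5575734773/1381610102
APPEND 13: p_7 = 13·5575734773 + 159187101 = 72643739150, q_7 = 13·1381610102 + 39444937 = 18000376263 → 72643739150/18000376263
APPEND 16: p_8 = 16·72643739150 + 5575734773 = 1167875561173, q_8 = 16·18000376263 + 1381610102 = 289387630310 → 1167875561173/289387630310
APPEND 27: p_9 = 27·1167875561173 + 72643739150 = 31605283890821, q_9 = 27·289387630310 + 18000376263 = 7831466394633 → 31605283890821/7831466394633
APPEND 41: p_10 = 41·31605283890821 + 1167875561173 = 1296984515084834, q_10 = 41·7831466394633 + 289387630310 = 321379509810263 → 1296984515084834/321379509810263
APPEND 2: p_11 = 2·1296984515084834 + 31605283890821 = 2625574314060489, q_11 = 2·321379509810263 + 7831466394633 = 650590486015159 → 2625574314060489/650590486015159
APPEND 32: p_12 = 32·2625574314060489 + 1296984515084834 = 85315362565020482, q_12 = 32·650590486015159 + 321379509810263 = 21140275062295351 → 85315362565020482/21140275062295351
APPEND 15: p_13 = 15·85315362565020482 + 2625574314060489 = 1282356012789367719, q_13 = 15·21140275062295351 + 650590486015159 = 317754716420445424 → 1282356012789367719/317754716420445424
APPEND 44: p_14 = 44·1282356012789367719 + 85315362565020482 = 56508979925297200118, q_14 = 44·317754716420445424 + 21140275062295351 = 14002347797561894007 → 56508979925297200118/14002347797561894007
APPEND 43: p_15 = 43·56508979925297200118 + 1282356012789367719 = 2431168492800568972793, q_15 = 43·14002347797561894007 + 317754716420445424 = 602418710011581887725 → 2431168492800568972793/602418710011581887725
APPEND 46: p_16 = 46·2431168492800568972793 + 56508979925297200118 = 111890259648751469948596, q_16 = 46·602418710011581887725 + 14002347797561894007 = 27725263008330328729357 → 111890259648751469948596/27725263008330328729357
APPEND 2: p_17 = 2·111890259648751469948596 + 2431168492800568972793 = 226211687790303508869985, q_17 = 2·27725263008330328729357 + 602418710011581887725 = 56052944726672239346439 → 226211687790303508869985/56052944726672239346439
APPEND 32: p_18 = 32·226211687790303508869985 + 111890259648751469948596 = 7350664268938463753788116, q_18 = 32·56052944726672239346439 + 27725263008330328729357 = 1821419494261841987815405 → 7350664268938463753788116/1821419494261841987815405
APPEND 46: p_19 = 46·7350664268938463753788116 + 226211687790303508869985 = 338356768058959636183123321, q_19 = 46·1821419494261841987815405 + 56052944726672239346439 = 83841349680771403678855069 → 338356768058959636183123321/83841349680771403678855069

4072/1009
110057/27271
5575734773/1381610102
72643739150/18000376263
31605283890821/7831466394633
1296984515084834/321379509810263
2431168492800568972793/602418710011581887725
226211687790303508869985/56052944726672239346439
338356768058959636183123321/83841349680771403678855069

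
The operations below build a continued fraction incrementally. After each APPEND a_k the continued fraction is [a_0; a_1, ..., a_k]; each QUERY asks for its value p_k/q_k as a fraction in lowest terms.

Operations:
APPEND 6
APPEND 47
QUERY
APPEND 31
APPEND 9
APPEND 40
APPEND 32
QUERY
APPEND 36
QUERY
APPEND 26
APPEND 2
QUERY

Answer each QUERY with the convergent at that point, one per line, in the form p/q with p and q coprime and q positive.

283/47
101856542/16916145
3670016051/609509438
194714563787/32337832504

APPEND 6: p_0 = 6·1 + 0 = 6, q_0 = 6·0 + 1 = 1 → 6/1
APPEND 47: p_1 = 47·6 + 1 = 283, q_1 = 47·1 + 0 = 47 → 283/47
APPEND 31: p_2 = 31·283 + 6 = 8779, q_2 = 31·47 + 1 = 1458 → 8779/1458
APPEND 9: p_3 = 9·8779 + 283 = 79294, q_3 = 9·1458 + 47 = 13169 → 79294/13169
APPEND 40: p_4 = 40·79294 + 8779 = 3180539, q_4 = 40·13169 + 1458 = 528218 → 3180539/528218
APPEND 32: p_5 = 32·3180539 + 79294 = 101856542, q_5 = 32·528218 + 13169 = 16916145 → 101856542/16916145
APPEND 36: p_6 = 36·101856542 + 3180539 = 3670016051, q_6 = 36·16916145 + 528218 = 609509438 → 3670016051/609509438
APPEND 26: p_7 = 26·3670016051 + 101856542 = 95522273868, q_7 = 26·609509438 + 16916145 = 15864161533 → 95522273868/15864161533
APPEND 2: p_8 = 2·95522273868 + 3670016051 = 194714563787, q_8 = 2·15864161533 + 609509438 = 32337832504 → 194714563787/32337832504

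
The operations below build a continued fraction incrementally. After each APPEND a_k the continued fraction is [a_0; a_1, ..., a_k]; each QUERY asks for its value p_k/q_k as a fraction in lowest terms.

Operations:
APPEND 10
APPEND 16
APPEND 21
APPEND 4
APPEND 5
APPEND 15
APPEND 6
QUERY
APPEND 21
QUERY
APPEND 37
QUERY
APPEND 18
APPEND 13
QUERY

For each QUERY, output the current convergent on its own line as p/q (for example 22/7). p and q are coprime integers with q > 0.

6635806/659471
140445891/13957610
5203133773/517091041
1224562233238/121697843565

APPEND 10: p_0 = 10·1 + 0 = 10, q_0 = 10·0 + 1 = 1 → 10/1
APPEND 16: p_1 = 16·10 + 1 = 161, q_1 = 16·1 + 0 = 16 → 161/16
APPEND 21: p_2 = 21·161 + 10 = 3391, q_2 = 21·16 + 1 = 337 → 3391/337
APPEND 4: p_3 = 4·3391 + 161 = 13725, q_3 = 4·337 + 16 = 1364 → 13725/1364
APPEND 5: p_4 = 5·13725 + 3391 = 72016, q_4 = 5·1364 + 337 = 7157 → 72016/7157
APPEND 15: p_5 = 15·72016 + 13725 = 1093965, q_5 = 15·7157 + 1364 = 108719 → 1093965/108719
APPEND 6: p_6 = 6·1093965 + 72016 = 6635806, q_6 = 6·108719 + 7157 = 659471 → 6635806/659471
APPEND 21: p_7 = 21·6635806 + 1093965 = 140445891, q_7 = 21·659471 + 108719 = 13957610 → 140445891/13957610
APPEND 37: p_8 = 37·140445891 + 6635806 = 5203133773, q_8 = 37·13957610 + 659471 = 517091041 → 5203133773/517091041
APPEND 18: p_9 = 18·5203133773 + 140445891 = 93796853805, q_9 = 18·517091041 + 13957610 = 9321596348 → 93796853805/9321596348
APPEND 13: p_10 = 13·93796853805 + 5203133773 = 1224562233238, q_10 = 13·9321596348 + 517091041 = 121697843565 → 1224562233238/121697843565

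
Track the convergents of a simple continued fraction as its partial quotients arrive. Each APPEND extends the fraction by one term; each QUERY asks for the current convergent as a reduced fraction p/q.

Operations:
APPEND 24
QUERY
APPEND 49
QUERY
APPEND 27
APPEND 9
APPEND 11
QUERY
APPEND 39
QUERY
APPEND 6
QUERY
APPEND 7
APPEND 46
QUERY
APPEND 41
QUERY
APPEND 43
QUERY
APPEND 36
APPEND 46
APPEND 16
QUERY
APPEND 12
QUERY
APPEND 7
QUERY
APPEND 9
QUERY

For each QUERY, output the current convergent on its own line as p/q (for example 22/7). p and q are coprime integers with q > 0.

24/1
1177/49
3193247/132939
124824037/5196586
752137469/31312455
248682308189/10352965921
10201364422069/424695986532
438907352457156/18272280386797
11659630798611642341/485405500650760840
140643308329124630758/5855162712425433181
996162789102484057647/41471544487628793107
9106108410251481149581/379099063101084571144

APPEND 24: p_0 = 24·1 + 0 = 24, q_0 = 24·0 + 1 = 1 → 24/1
APPEND 49: p_1 = 49·24 + 1 = 1177, q_1 = 49·1 + 0 = 49 → 1177/49
APPEND 27: p_2 = 27·1177 + 24 = 31803, q_2 = 27·49 + 1 = 1324 → 31803/1324
APPEND 9: p_3 = 9·31803 + 1177 = 287404, q_3 = 9·1324 + 49 = 11965 → 287404/11965
APPEND 11: p_4 = 11·287404 + 31803 = 3193247, q_4 = 11·11965 + 1324 = 132939 → 3193247/132939
APPEND 39: p_5 = 39·3193247 + 287404 = 124824037, q_5 = 39·132939 + 11965 = 5196586 → 124824037/5196586
APPEND 6: p_6 = 6·124824037 + 3193247 = 752137469, q_6 = 6·5196586 + 132939 = 31312455 → 752137469/31312455
APPEND 7: p_7 = 7·752137469 + 124824037 = 5389786320, q_7 = 7·31312455 + 5196586 = 224383771 → 5389786320/224383771
APPEND 46: p_8 = 46·5389786320 + 752137469 = 248682308189, q_8 = 46·224383771 + 31312455 = 10352965921 → 248682308189/10352965921
APPEND 41: p_9 = 41·248682308189 + 5389786320 = 10201364422069, q_9 = 41·10352965921 + 224383771 = 424695986532 → 10201364422069/424695986532
APPEND 43: p_10 = 43·10201364422069 + 248682308189 = 438907352457156, q_10 = 43·424695986532 + 10352965921 = 18272280386797 → 438907352457156/18272280386797
APPEND 36: p_11 = 36·438907352457156 + 10201364422069 = 15810866052879685, q_11 = 36·18272280386797 + 424695986532 = 658226789911224 → 15810866052879685/658226789911224
APPEND 46: p_12 = 46·15810866052879685 + 438907352457156 = 727738745784922666, q_12 = 46·658226789911224 + 18272280386797 = 30296704616303101 → 727738745784922666/30296704616303101
APPEND 16: p_13 = 16·727738745784922666 + 15810866052879685 = 11659630798611642341, q_13 = 16·30296704616303101 + 658226789911224 = 485405500650760840 → 11659630798611642341/485405500650760840
APPEND 12: p_14 = 12·11659630798611642341 + 727738745784922666 = 140643308329124630758, q_14 = 12·485405500650760840 + 30296704616303101 = 5855162712425433181 → 140643308329124630758/5855162712425433181
APPEND 7: p_15 = 7·140643308329124630758 + 11659630798611642341 = 996162789102484057647, q_15 = 7·5855162712425433181 + 485405500650760840 = 41471544487628793107 → 996162789102484057647/41471544487628793107
APPEND 9: p_16 = 9·996162789102484057647 + 140643308329124630758 = 9106108410251481149581, q_16 = 9·41471544487628793107 + 5855162712425433181 = 379099063101084571144 → 9106108410251481149581/379099063101084571144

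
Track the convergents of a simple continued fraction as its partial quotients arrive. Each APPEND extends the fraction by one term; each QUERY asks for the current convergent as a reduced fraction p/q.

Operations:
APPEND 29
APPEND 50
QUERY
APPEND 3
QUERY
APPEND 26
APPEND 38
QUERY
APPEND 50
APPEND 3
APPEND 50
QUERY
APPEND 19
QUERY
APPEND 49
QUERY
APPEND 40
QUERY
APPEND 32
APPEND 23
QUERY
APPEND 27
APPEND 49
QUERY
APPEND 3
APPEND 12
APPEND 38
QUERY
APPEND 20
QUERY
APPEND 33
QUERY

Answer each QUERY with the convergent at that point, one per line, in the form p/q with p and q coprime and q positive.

1451/50
4382/151
4388936/151239
33373336433/1150016776
634756467712/21873167761
31136440254321/1072935237065
1246092366640552/42939282650361
919086212339936207/31670928823768552
1218825543654540385333/41999691131691945081
1728684032867432823449515/59568980829711313000226
34619075465269778675602509/1192943883048597523566769
1144158174386770129118332312/39426717121433429590703603

APPEND 29: p_0 = 29·1 + 0 = 29, q_0 = 29·0 + 1 = 1 → 29/1
APPEND 50: p_1 = 50·29 + 1 = 1451, q_1 = 50·1 + 0 = 50 → 1451/50
APPEND 3: p_2 = 3·1451 + 29 = 4382, q_2 = 3·50 + 1 = 151 → 4382/151
APPEND 26: p_3 = 26·4382 + 1451 = 115383, q_3 = 26·151 + 50 = 3976 → 115383/3976
APPEND 38: p_4 = 38·115383 + 4382 = 4388936, q_4 = 38·3976 + 151 = 151239 → 4388936/151239
APPEND 50: p_5 = 50·4388936 + 115383 = 219562183, q_5 = 50·151239 + 3976 = 7565926 → 219562183/7565926
APPEND 3: p_6 = 3·219562183 + 4388936 = 663075485, q_6 = 3·7565926 + 151239 = 22849017 → 663075485/22849017
APPEND 50: p_7 = 50·663075485 + 219562183 = 33373336433, q_7 = 50·22849017 + 7565926 = 1150016776 → 33373336433/1150016776
APPEND 19: p_8 = 19·33373336433 + 663075485 = 634756467712, q_8 = 19·1150016776 + 22849017 = 21873167761 → 634756467712/21873167761
APPEND 49: p_9 = 49·634756467712 + 33373336433 = 31136440254321, q_9 = 49·21873167761 + 1150016776 = 1072935237065 → 31136440254321/1072935237065
APPEND 40: p_10 = 40·31136440254321 + 634756467712 = 1246092366640552, q_10 = 40·1072935237065 + 21873167761 = 42939282650361 → 1246092366640552/42939282650361
APPEND 32: p_11 = 32·1246092366640552 + 31136440254321 = 39906092172751985, q_11 = 32·42939282650361 + 1072935237065 = 1375129980048617 → 39906092172751985/1375129980048617
APPEND 23: p_12 = 23·39906092172751985 + 1246092366640552 = 919086212339936207, q_12 = 23·1375129980048617 + 42939282650361 = 31670928823768552 → 919086212339936207/31670928823768552
APPEND 27: p_13 = 27·919086212339936207 + 39906092172751985 = 24855233825351029574, q_13 = 27·31670928823768552 + 1375129980048617 = 856490208221799521 → 24855233825351029574/856490208221799521
APPEND 49: p_14 = 49·24855233825351029574 + 919086212339936207 = 1218825543654540385333, q_14 = 49·856490208221799521 + 31670928823768552 = 41999691131691945081 → 1218825543654540385333/41999691131691945081
APPEND 3: p_15 = 3·1218825543654540385333 + 24855233825351029574 = 3681331864788972185573, q_15 = 3·41999691131691945081 + 856490208221799521 = 126855563603297634764 → 3681331864788972185573/126855563603297634764
APPEND 12: p_16 = 12·3681331864788972185573 + 1218825543654540385333 = 45394807921122206612209, q_16 = 12·126855563603297634764 + 41999691131691945081 = 1564266454371263562249 → 45394807921122206612209/1564266454371263562249
APPEND 38: p_17 = 38·45394807921122206612209 + 3681331864788972185573 = 1728684032867432823449515, q_17 = 38·1564266454371263562249 + 126855563603297634764 = 59568980829711313000226 → 1728684032867432823449515/59568980829711313000226
APPEND 20: p_18 = 20·1728684032867432823449515 + 45394807921122206612209 = 34619075465269778675602509, q_18 = 20·59568980829711313000226 + 1564266454371263562249 = 1192943883048597523566769 → 34619075465269778675602509/1192943883048597523566769
APPEND 33: p_19 = 33·34619075465269778675602509 + 1728684032867432823449515 = 1144158174386770129118332312, q_19 = 33·1192943883048597523566769 + 59568980829711313000226 = 39426717121433429590703603 → 1144158174386770129118332312/39426717121433429590703603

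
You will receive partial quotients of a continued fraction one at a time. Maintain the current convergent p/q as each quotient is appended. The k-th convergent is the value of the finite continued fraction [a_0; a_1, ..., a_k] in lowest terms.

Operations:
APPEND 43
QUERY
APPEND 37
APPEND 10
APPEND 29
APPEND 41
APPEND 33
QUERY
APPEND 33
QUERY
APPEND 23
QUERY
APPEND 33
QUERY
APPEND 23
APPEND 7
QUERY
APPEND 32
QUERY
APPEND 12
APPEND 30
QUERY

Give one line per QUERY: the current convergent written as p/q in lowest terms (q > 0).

APPEND 43: p_0 = 43·1 + 0 = 43, q_0 = 43·0 + 1 = 1 → 43/1
APPEND 37: p_1 = 37·43 + 1 = 1592, q_1 = 37·1 + 0 = 37 → 1592/37
APPEND 10: p_2 = 10·1592 + 43 = 15963, q_2 = 10·37 + 1 = 371 → 15963/371
APPEND 29: p_3 = 29·15963 + 1592 = 464519, q_3 = 29·371 + 37 = 10796 → 464519/10796
APPEND 41: p_4 = 41·464519 + 15963 = 19061242, q_4 = 41·10796 + 371 = 443007 → 19061242/443007
APPEND 33: p_5 = 33·19061242 + 464519 = 629485505, q_5 = 33·443007 + 10796 = 14630027 → 629485505/14630027
APPEND 33: p_6 = 33·629485505 + 19061242 = 20792082907, q_6 = 33·14630027 + 443007 = 483233898 → 20792082907/483233898
APPEND 23: p_7 = 23·20792082907 + 629485505 = 478847392366, q_7 = 23·483233898 + 14630027 = 11129009681 → 478847392366/11129009681
APPEND 33: p_8 = 33·478847392366 + 20792082907 = 15822756030985, q_8 = 33·11129009681 + 483233898 = 367740553371 → 15822756030985/367740553371
APPEND 23: p_9 = 23·15822756030985 + 478847392366 = 364402236105021, q_9 = 23·367740553371 + 11129009681 = 8469161737214 → 364402236105021/8469161737214
APPEND 7: p_10 = 7·364402236105021 + 15822756030985 = 2566638408766132, q_10 = 7·8469161737214 + 367740553371 = 59651872713869 → 2566638408766132/59651872713869
APPEND 32: p_11 = 32·2566638408766132 + 364402236105021 = 82496831316621245, q_11 = 32·59651872713869 + 8469161737214 = 1917329088581022 → 82496831316621245/1917329088581022
APPEND 12: p_12 = 12·82496831316621245 + 2566638408766132 = 992528614208221072, q_12 = 12·1917329088581022 + 59651872713869 = 23067600935686133 → 992528614208221072/23067600935686133
APPEND 30: p_13 = 30·992528614208221072 + 82496831316621245 = 29858355257563253405, q_13 = 30·23067600935686133 + 1917329088581022 = 693945357159165012 → 29858355257563253405/693945357159165012

43/1
629485505/14630027
20792082907/483233898
478847392366/11129009681
15822756030985/367740553371
2566638408766132/59651872713869
82496831316621245/1917329088581022
29858355257563253405/693945357159165012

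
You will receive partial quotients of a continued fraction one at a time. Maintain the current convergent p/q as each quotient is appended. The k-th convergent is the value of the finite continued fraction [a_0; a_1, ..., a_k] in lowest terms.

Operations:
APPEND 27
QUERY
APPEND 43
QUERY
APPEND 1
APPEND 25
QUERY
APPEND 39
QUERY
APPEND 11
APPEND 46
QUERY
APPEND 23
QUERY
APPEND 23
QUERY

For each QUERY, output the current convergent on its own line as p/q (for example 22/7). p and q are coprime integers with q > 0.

27/1
1162/43
30887/1143
1205782/44621
612752276/22675425
14106596837/522026749
325064479527/12029290652

APPEND 27: p_0 = 27·1 + 0 = 27, q_0 = 27·0 + 1 = 1 → 27/1
APPEND 43: p_1 = 43·27 + 1 = 1162, q_1 = 43·1 + 0 = 43 → 1162/43
APPEND 1: p_2 = 1·1162 + 27 = 1189, q_2 = 1·43 + 1 = 44 → 1189/44
APPEND 25: p_3 = 25·1189 + 1162 = 30887, q_3 = 25·44 + 43 = 1143 → 30887/1143
APPEND 39: p_4 = 39·30887 + 1189 = 1205782, q_4 = 39·1143 + 44 = 44621 → 1205782/44621
APPEND 11: p_5 = 11·1205782 + 30887 = 13294489, q_5 = 11·44621 + 1143 = 491974 → 13294489/491974
APPEND 46: p_6 = 46·13294489 + 1205782 = 612752276, q_6 = 46·491974 + 44621 = 22675425 → 612752276/22675425
APPEND 23: p_7 = 23·612752276 + 13294489 = 14106596837, q_7 = 23·22675425 + 491974 = 522026749 → 14106596837/522026749
APPEND 23: p_8 = 23·14106596837 + 612752276 = 325064479527, q_8 = 23·522026749 + 22675425 = 12029290652 → 325064479527/12029290652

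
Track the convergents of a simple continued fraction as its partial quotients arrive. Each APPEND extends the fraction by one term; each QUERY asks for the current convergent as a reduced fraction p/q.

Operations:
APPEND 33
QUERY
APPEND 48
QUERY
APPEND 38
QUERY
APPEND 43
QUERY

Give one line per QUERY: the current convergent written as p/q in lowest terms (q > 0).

APPEND 33: p_0 = 33·1 + 0 = 33, q_0 = 33·0 + 1 = 1 → 33/1
APPEND 48: p_1 = 48·33 + 1 = 1585, q_1 = 48·1 + 0 = 48 → 1585/48
APPEND 38: p_2 = 38·1585 + 33 = 60263, q_2 = 38·48 + 1 = 1825 → 60263/1825
APPEND 43: p_3 = 43·60263 + 1585 = 2592894, q_3 = 43·1825 + 48 = 78523 → 2592894/78523

33/1
1585/48
60263/1825
2592894/78523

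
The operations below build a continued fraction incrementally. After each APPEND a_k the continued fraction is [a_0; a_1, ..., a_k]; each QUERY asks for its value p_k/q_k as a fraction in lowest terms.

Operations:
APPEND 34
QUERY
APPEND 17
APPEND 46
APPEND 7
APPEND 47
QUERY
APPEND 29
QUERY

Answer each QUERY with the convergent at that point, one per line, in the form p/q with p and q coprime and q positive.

APPEND 34: p_0 = 34·1 + 0 = 34, q_0 = 34·0 + 1 = 1 → 34/1
APPEND 17: p_1 = 17·34 + 1 = 579, q_1 = 17·1 + 0 = 17 → 579/17
APPEND 46: p_2 = 46·579 + 34 = 26668, q_2 = 46·17 + 1 = 783 → 26668/783
APPEND 7: p_3 = 7·26668 + 579 = 187255, q_3 = 7·783 + 17 = 5498 → 187255/5498
APPEND 47: p_4 = 47·187255 + 26668 = 8827653, q_4 = 47·5498 + 783 = 259189 → 8827653/259189
APPEND 29: p_5 = 29·8827653 + 187255 = 256189192, q_5 = 29·259189 + 5498 = 7521979 → 256189192/7521979

34/1
8827653/259189
256189192/7521979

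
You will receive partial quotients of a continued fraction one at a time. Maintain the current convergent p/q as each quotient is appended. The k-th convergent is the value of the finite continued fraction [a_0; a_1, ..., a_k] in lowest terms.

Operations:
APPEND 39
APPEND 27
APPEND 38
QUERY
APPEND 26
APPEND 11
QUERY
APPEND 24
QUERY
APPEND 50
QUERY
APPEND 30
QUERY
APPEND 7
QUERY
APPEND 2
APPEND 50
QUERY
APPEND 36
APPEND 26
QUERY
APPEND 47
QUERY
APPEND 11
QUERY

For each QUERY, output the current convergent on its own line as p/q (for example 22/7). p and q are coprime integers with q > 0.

APPEND 39: p_0 = 39·1 + 0 = 39, q_0 = 39·0 + 1 = 1 → 39/1
APPEND 27: p_1 = 27·39 + 1 = 1054, q_1 = 27·1 + 0 = 27 → 1054/27
APPEND 38: p_2 = 38·1054 + 39 = 40091, q_2 = 38·27 + 1 = 1027 → 40091/1027
APPEND 26: p_3 = 26·40091 + 1054 = 1043420, q_3 = 26·1027 + 27 = 26729 → 1043420/26729
APPEND 11: p_4 = 11·1043420 + 40091 = 11517711, q_4 = 11·26729 + 1027 = 295046 → 11517711/295046
APPEND 24: p_5 = 24·11517711 + 1043420 = 277468484, q_5 = 24·295046 + 26729 = 7107833 → 277468484/7107833
APPEND 50: p_6 = 50·277468484 + 11517711 = 13884941911, q_6 = 50·7107833 + 295046 = 355686696 → 13884941911/355686696
APPEND 30: p_7 = 30·13884941911 + 277468484 = 416825725814, q_7 = 30·355686696 + 7107833 = 10677708713 → 416825725814/10677708713
APPEND 7: p_8 = 7·416825725814 + 13884941911 = 2931665022609, q_8 = 7·10677708713 + 355686696 = 75099647687 → 2931665022609/75099647687
APPEND 2: p_9 = 2·2931665022609 + 416825725814 = 6280155771032, q_9 = 2·75099647687 + 10677708713 = 160877004087 → 6280155771032/160877004087
APPEND 50: p_10 = 50·6280155771032 + 2931665022609 = 316939453574209, q_10 = 50·160877004087 + 75099647687 = 8118949852037 → 316939453574209/8118949852037
APPEND 36: p_11 = 36·316939453574209 + 6280155771032 = 11416100484442556, q_11 = 36·8118949852037 + 160877004087 = 292443071677419 → 11416100484442556/292443071677419
APPEND 26: p_12 = 26·11416100484442556 + 316939453574209 = 297135552049080665, q_12 = 26·292443071677419 + 8118949852037 = 7611638813464931 → 297135552049080665/7611638813464931
APPEND 47: p_13 = 47·297135552049080665 + 11416100484442556 = 13976787046791233811, q_13 = 47·7611638813464931 + 292443071677419 = 358039467304529176 → 13976787046791233811/358039467304529176
APPEND 11: p_14 = 11·13976787046791233811 + 297135552049080665 = 154041793066752652586, q_14 = 11·358039467304529176 + 7611638813464931 = 3946045779163285867 → 154041793066752652586/3946045779163285867

40091/1027
11517711/295046
277468484/7107833
13884941911/355686696
416825725814/10677708713
2931665022609/75099647687
316939453574209/8118949852037
297135552049080665/7611638813464931
13976787046791233811/358039467304529176
154041793066752652586/3946045779163285867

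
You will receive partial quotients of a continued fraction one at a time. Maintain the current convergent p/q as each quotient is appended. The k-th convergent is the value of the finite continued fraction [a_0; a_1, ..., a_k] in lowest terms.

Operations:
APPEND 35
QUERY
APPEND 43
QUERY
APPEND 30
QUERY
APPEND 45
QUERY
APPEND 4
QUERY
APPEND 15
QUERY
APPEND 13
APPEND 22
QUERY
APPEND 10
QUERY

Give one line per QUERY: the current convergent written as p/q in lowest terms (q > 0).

35/1
1506/43
45215/1291
2036181/58138
8189939/233843
124885266/3565783
36022250000/1028524267
361854198397/10331831692

APPEND 35: p_0 = 35·1 + 0 = 35, q_0 = 35·0 + 1 = 1 → 35/1
APPEND 43: p_1 = 43·35 + 1 = 1506, q_1 = 43·1 + 0 = 43 → 1506/43
APPEND 30: p_2 = 30·1506 + 35 = 45215, q_2 = 30·43 + 1 = 1291 → 45215/1291
APPEND 45: p_3 = 45·45215 + 1506 = 2036181, q_3 = 45·1291 + 43 = 58138 → 2036181/58138
APPEND 4: p_4 = 4·2036181 + 45215 = 8189939, q_4 = 4·58138 + 1291 = 233843 → 8189939/233843
APPEND 15: p_5 = 15·8189939 + 2036181 = 124885266, q_5 = 15·233843 + 58138 = 3565783 → 124885266/3565783
APPEND 13: p_6 = 13·124885266 + 8189939 = 1631698397, q_6 = 13·3565783 + 233843 = 46589022 → 1631698397/46589022
APPEND 22: p_7 = 22·1631698397 + 124885266 = 36022250000, q_7 = 22·46589022 + 3565783 = 1028524267 → 36022250000/1028524267
APPEND 10: p_8 = 10·36022250000 + 1631698397 = 361854198397, q_8 = 10·1028524267 + 46589022 = 10331831692 → 361854198397/10331831692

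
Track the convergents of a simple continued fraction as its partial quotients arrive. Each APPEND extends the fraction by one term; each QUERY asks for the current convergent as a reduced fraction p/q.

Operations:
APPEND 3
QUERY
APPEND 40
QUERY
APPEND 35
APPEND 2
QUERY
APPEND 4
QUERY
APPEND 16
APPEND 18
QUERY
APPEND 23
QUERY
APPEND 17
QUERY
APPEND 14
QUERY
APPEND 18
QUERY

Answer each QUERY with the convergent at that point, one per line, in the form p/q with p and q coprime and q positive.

APPEND 3: p_0 = 3·1 + 0 = 3, q_0 = 3·0 + 1 = 1 → 3/1
APPEND 40: p_1 = 40·3 + 1 = 121, q_1 = 40·1 + 0 = 40 → 121/40
APPEND 35: p_2 = 35·121 + 3 = 4238, q_2 = 35·40 + 1 = 1401 → 4238/1401
APPEND 2: p_3 = 2·4238 + 121 = 8597, q_3 = 2·1401 + 40 = 2842 → 8597/2842
APPEND 4: p_4 = 4·8597 + 4238 = 38626, q_4 = 4·2842 + 1401 = 12769 → 38626/12769
APPEND 16: p_5 = 16·38626 + 8597 = 626613, q_5 = 16·12769 + 2842 = 207146 → 626613/207146
APPEND 18: p_6 = 18·626613 + 38626 = 11317660, q_6 = 18·207146 + 12769 = 3741397 → 11317660/3741397
APPEND 23: p_7 = 23·11317660 + 626613 = 260932793, q_7 = 23·3741397 + 207146 = 86259277 → 260932793/86259277
APPEND 17: p_8 = 17·260932793 + 11317660 = 4447175141, q_8 = 17·86259277 + 3741397 = 1470149106 → 4447175141/1470149106
APPEND 14: p_9 = 14·4447175141 + 260932793 = 62521384767, q_9 = 14·1470149106 + 86259277 = 20668346761 → 62521384767/20668346761
APPEND 18: p_10 = 18·62521384767 + 4447175141 = 1129832100947, q_10 = 18·20668346761 + 1470149106 = 373500390804 → 1129832100947/373500390804

3/1
121/40
8597/2842
38626/12769
11317660/3741397
260932793/86259277
4447175141/1470149106
62521384767/20668346761
1129832100947/373500390804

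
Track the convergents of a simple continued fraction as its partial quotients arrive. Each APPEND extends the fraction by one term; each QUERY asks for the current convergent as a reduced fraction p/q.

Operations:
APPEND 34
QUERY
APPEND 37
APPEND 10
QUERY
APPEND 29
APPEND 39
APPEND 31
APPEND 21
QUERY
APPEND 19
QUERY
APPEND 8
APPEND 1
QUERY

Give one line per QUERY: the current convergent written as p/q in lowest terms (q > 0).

APPEND 34: p_0 = 34·1 + 0 = 34, q_0 = 34·0 + 1 = 1 → 34/1
APPEND 37: p_1 = 37·34 + 1 = 1259, q_1 = 37·1 + 0 = 37 → 1259/37
APPEND 10: p_2 = 10·1259 + 34 = 12624, q_2 = 10·37 + 1 = 371 → 12624/371
APPEND 29: p_3 = 29·12624 + 1259 = 367355, q_3 = 29·371 + 37 = 10796 → 367355/10796
APPEND 39: p_4 = 39·367355 + 12624 = 14339469, q_4 = 39·10796 + 371 = 421415 → 14339469/421415
APPEND 31: p_5 = 31·14339469 + 367355 = 444890894, q_5 = 31·421415 + 10796 = 13074661 → 444890894/13074661
APPEND 21: p_6 = 21·444890894 + 14339469 = 9357048243, q_6 = 21·13074661 + 421415 = 274989296 → 9357048243/274989296
APPEND 19: p_7 = 19·9357048243 + 444890894 = 178228807511, q_7 = 19·274989296 + 13074661 = 5237871285 → 178228807511/5237871285
APPEND 8: p_8 = 8·178228807511 + 9357048243 = 1435187508331, q_8 = 8·5237871285 + 274989296 = 42177959576 → 1435187508331/42177959576
APPEND 1: p_9 = 1·1435187508331 + 178228807511 = 1613416315842, q_9 = 1·42177959576 + 5237871285 = 47415830861 → 1613416315842/47415830861

34/1
12624/371
9357048243/274989296
178228807511/5237871285
1613416315842/47415830861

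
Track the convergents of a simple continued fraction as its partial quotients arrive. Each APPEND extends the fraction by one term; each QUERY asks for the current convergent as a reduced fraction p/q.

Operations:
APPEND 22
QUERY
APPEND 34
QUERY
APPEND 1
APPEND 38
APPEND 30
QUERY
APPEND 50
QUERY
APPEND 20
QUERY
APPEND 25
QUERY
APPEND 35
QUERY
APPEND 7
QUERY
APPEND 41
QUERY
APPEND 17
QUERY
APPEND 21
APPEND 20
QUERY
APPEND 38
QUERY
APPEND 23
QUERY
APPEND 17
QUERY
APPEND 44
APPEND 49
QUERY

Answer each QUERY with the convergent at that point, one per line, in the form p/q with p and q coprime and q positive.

22/1
749/34
902181/40955
45139097/2049114
903684121/41023235
22637242122/1027629989
793207158391/36008072850
5575087350859/253084139939
229371788543610/10412457810349
3904895492592229/177264866915872
1648548438152200609/74836758127789092
62727072826916603561/2847529783519029157
1444371223457234082512/65568021779065459703
24617037871599896006265/1117503900027631844108
53169724878990380155556693/2413668745426776095266403

APPEND 22: p_0 = 22·1 + 0 = 22, q_0 = 22·0 + 1 = 1 → 22/1
APPEND 34: p_1 = 34·22 + 1 = 749, q_1 = 34·1 + 0 = 34 → 749/34
APPEND 1: p_2 = 1·749 + 22 = 771, q_2 = 1·34 + 1 = 35 → 771/35
APPEND 38: p_3 = 38·771 + 749 = 30047, q_3 = 38·35 + 34 = 1364 → 30047/1364
APPEND 30: p_4 = 30·30047 + 771 = 902181, q_4 = 30·1364 + 35 = 40955 → 902181/40955
APPEND 50: p_5 = 50·902181 + 30047 = 45139097, q_5 = 50·40955 + 1364 = 2049114 → 45139097/2049114
APPEND 20: p_6 = 20·45139097 + 902181 = 903684121, q_6 = 20·2049114 + 40955 = 41023235 → 903684121/41023235
APPEND 25: p_7 = 25·903684121 + 45139097 = 22637242122, q_7 = 25·41023235 + 2049114 = 1027629989 → 22637242122/1027629989
APPEND 35: p_8 = 35·22637242122 + 903684121 = 793207158391, q_8 = 35·1027629989 + 41023235 = 36008072850 → 793207158391/36008072850
APPEND 7: p_9 = 7·793207158391 + 22637242122 = 5575087350859, q_9 = 7·36008072850 + 1027629989 = 253084139939 → 5575087350859/253084139939
APPEND 41: p_10 = 41·5575087350859 + 793207158391 = 229371788543610, q_10 = 41·253084139939 + 36008072850 = 10412457810349 → 229371788543610/10412457810349
APPEND 17: p_11 = 17·229371788543610 + 5575087350859 = 3904895492592229, q_11 = 17·10412457810349 + 253084139939 = 177264866915872 → 3904895492592229/177264866915872
APPEND 21: p_12 = 21·3904895492592229 + 229371788543610 = 82232177132980419, q_12 = 21·177264866915872 + 10412457810349 = 3732974663043661 → 82232177132980419/3732974663043661
APPEND 20: p_13 = 20·82232177132980419 + 3904895492592229 = 1648548438152200609, q_13 = 20·3732974663043661 + 177264866915872 = 74836758127789092 → 1648548438152200609/74836758127789092
APPEND 38: p_14 = 38·1648548438152200609 + 82232177132980419 = 62727072826916603561, q_14 = 38·74836758127789092 + 3732974663043661 = 2847529783519029157 → 62727072826916603561/2847529783519029157
APPEND 23: p_15 = 23·62727072826916603561 + 1648548438152200609 = 1444371223457234082512, q_15 = 23·2847529783519029157 + 74836758127789092 = 65568021779065459703 → 1444371223457234082512/65568021779065459703
APPEND 17: p_16 = 17·1444371223457234082512 + 62727072826916603561 = 24617037871599896006265, q_16 = 17·65568021779065459703 + 2847529783519029157 = 1117503900027631844108 → 24617037871599896006265/1117503900027631844108
APPEND 44: p_17 = 44·24617037871599896006265 + 1444371223457234082512 = 1084594037573852658358172, q_17 = 44·1117503900027631844108 + 65568021779065459703 = 49235739622994866600455 → 1084594037573852658358172/49235739622994866600455
APPEND 49: p_18 = 49·1084594037573852658358172 + 24617037871599896006265 = 53169724878990380155556693, q_18 = 49·49235739622994866600455 + 1117503900027631844108 = 2413668745426776095266403 → 53169724878990380155556693/2413668745426776095266403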